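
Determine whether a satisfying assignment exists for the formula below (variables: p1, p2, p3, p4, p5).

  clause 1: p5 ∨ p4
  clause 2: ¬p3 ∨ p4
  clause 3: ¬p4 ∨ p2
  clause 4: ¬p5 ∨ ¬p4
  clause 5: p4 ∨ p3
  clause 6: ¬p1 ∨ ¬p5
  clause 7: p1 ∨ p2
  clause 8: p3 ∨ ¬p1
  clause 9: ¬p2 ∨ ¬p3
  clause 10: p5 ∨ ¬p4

Unsatisfiable

Try p5 = True.
Unit clause (¬p4) forces p4 = False.
Unit clause (¬p3) forces p3 = False.
That conflicts with the unit clause (p3).
Undo p5 and try p5 = False.
Unit clause (p4) forces p4 = True.
That conflicts with the unit clause (¬p4).
Either choice for p5 ends in contradiction.
No assignment satisfies every clause.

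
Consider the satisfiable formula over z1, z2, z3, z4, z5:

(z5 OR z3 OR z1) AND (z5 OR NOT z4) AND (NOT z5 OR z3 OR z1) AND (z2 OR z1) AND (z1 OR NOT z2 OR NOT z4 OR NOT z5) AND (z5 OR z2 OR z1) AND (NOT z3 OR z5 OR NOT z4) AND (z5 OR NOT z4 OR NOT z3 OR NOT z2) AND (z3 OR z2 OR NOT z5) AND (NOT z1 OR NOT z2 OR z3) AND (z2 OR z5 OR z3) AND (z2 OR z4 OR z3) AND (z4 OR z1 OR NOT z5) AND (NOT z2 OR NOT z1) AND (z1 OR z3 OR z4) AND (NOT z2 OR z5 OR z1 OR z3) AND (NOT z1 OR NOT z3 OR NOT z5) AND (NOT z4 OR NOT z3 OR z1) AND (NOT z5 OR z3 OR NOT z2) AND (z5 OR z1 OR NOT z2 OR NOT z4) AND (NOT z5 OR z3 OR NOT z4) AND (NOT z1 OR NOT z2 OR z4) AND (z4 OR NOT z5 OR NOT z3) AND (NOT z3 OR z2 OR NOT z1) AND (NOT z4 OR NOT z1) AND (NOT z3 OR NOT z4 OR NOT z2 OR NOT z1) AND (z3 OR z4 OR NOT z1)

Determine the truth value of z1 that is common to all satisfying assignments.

False

Suppose z1 = true.
(NOT z2) alone gives z2 = false.
(NOT z3) alone gives z3 = false.
(NOT z5) alone gives z5 = false.
But (z5) is also a unit clause — contradiction.
So every satisfying assignment has z1 = False.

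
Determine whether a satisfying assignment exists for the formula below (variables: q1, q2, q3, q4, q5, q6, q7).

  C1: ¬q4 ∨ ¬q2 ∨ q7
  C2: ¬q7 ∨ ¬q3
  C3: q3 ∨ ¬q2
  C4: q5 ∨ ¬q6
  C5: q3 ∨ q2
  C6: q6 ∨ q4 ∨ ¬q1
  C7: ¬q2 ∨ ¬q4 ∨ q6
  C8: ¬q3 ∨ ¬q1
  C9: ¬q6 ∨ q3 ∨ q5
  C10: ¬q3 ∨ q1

Suppose q7 = False.
Suppose q4 = False.
Suppose q3 = True.
Unit clause (¬q1) forces q1 = False.
Now (q1) is unsatisfied and unit — conflict.
So q3 must be the other value — set q3 = False.
Unit clause (¬q2) forces q2 = False.
Now (q2) is unsatisfied and unit — conflict.
Both values of q3 lead to a conflict.
So q4 must be the other value — set q4 = True.
Unit clause (¬q2) forces q2 = False.
Unit clause (q3) forces q3 = True.
Unit clause (¬q1) forces q1 = False.
Now (q1) is unsatisfied and unit — conflict.
Both values of q4 lead to a conflict.
So q7 must be the other value — set q7 = True.
Unit clause (¬q3) forces q3 = False.
Unit clause (¬q2) forces q2 = False.
Now (q2) is unsatisfied and unit — conflict.
Both values of q7 lead to a conflict.
No assignment satisfies every clause.

No, unsatisfiable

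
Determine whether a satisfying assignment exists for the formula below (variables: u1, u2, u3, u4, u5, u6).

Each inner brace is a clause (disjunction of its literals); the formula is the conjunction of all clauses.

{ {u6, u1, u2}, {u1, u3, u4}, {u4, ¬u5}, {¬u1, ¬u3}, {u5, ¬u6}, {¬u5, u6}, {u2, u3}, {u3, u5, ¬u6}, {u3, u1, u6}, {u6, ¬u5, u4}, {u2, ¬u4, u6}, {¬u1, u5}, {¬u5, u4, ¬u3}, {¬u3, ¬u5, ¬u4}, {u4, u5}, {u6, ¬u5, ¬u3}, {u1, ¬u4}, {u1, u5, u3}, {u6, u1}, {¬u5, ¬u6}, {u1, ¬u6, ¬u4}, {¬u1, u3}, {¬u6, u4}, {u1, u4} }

No, unsatisfiable

Case u4 = True:
Unit clause (u1) forces u1 = True.
Unit clause (¬u3) forces u3 = False.
Now (u3) is unsatisfied and unit — conflict.
That branch fails; take u4 = False instead.
Unit clause (¬u5) forces u5 = False.
Now (u5) is unsatisfied and unit — conflict.
Either choice for u4 ends in contradiction.
No assignment satisfies every clause.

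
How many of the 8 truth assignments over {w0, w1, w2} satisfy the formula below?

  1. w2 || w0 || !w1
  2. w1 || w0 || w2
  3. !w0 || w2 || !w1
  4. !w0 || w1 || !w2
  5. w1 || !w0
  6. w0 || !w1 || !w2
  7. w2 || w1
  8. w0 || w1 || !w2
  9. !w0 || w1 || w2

There are 2^3 = 8 truth assignments over (w0, w1, w2).
Check each against the 9 clauses (columns in the order w0, w1, w2):
  F F F  ✗ fails (w1 || w0 || w2)
  F F T  ✗ fails (w0 || w1 || !w2)
  F T F  ✗ fails (w2 || w0 || !w1)
  F T T  ✗ fails (w0 || !w1 || !w2)
  T F F  ✗ fails (w1 || !w0)
  T F T  ✗ fails (!w0 || w1 || !w2)
  T T F  ✗ fails (!w0 || w2 || !w1)
  T T T  ✓ satisfies all
1 of the 8 rows is a model.

1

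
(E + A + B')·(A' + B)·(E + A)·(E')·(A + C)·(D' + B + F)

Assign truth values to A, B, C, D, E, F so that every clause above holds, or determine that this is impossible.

A: 1,  B: 1,  C: 0,  D: 1,  E: 0,  F: 0

The clause (E') is unit, so E = 0.
The clause (A) is unit, so A = 1.
The clause (B) is unit, so B = 1.
No clause remains; C, D, F are free.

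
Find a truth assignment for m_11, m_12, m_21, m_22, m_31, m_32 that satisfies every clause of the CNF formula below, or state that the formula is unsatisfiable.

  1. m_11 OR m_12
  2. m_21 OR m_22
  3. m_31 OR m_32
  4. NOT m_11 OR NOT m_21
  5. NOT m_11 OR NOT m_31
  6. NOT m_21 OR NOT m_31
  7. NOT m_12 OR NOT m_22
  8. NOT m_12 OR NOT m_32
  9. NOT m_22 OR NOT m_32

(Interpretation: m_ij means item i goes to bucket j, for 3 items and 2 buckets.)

Case m_11 = true:
Unit clause (NOT m_21) forces m_21 = false.
Unit clause (m_22) forces m_22 = true.
Unit clause (NOT m_31) forces m_31 = false.
Unit clause (m_32) forces m_32 = true.
Now (NOT m_32) is unsatisfied and unit — conflict.
Backtrack on m_11: now try m_11 = false.
Unit clause (m_12) forces m_12 = true.
Unit clause (NOT m_22) forces m_22 = false.
Unit clause (m_21) forces m_21 = true.
Unit clause (NOT m_31) forces m_31 = false.
Unit clause (m_32) forces m_32 = true.
Now (NOT m_32) is unsatisfied and unit — conflict.
Either choice for m_11 ends in contradiction.

UNSATISFIABLE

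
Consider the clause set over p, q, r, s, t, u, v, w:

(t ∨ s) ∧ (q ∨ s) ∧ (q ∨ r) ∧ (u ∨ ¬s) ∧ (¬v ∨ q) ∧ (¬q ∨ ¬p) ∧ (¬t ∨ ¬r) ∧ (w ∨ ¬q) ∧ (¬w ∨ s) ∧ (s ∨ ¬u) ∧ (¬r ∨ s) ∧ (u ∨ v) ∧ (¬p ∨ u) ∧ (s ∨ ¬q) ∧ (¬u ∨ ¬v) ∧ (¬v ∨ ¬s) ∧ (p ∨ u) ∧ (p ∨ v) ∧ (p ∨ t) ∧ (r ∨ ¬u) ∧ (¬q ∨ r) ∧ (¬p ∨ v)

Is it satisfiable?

Unsatisfiable

Branch on t: set t = True.
Unit clause (¬r) forces r = False.
Unit clause (q) forces q = True.
Now (¬q) is unsatisfied and unit — conflict.
Backtrack on t: now try t = False.
Unit clause (s) forces s = True.
Unit clause (u) forces u = True.
Unit clause (¬v) forces v = False.
Unit clause (p) forces p = True.
Now (¬p) is unsatisfied and unit — conflict.
Neither t = True nor t = False works.
No assignment satisfies every clause.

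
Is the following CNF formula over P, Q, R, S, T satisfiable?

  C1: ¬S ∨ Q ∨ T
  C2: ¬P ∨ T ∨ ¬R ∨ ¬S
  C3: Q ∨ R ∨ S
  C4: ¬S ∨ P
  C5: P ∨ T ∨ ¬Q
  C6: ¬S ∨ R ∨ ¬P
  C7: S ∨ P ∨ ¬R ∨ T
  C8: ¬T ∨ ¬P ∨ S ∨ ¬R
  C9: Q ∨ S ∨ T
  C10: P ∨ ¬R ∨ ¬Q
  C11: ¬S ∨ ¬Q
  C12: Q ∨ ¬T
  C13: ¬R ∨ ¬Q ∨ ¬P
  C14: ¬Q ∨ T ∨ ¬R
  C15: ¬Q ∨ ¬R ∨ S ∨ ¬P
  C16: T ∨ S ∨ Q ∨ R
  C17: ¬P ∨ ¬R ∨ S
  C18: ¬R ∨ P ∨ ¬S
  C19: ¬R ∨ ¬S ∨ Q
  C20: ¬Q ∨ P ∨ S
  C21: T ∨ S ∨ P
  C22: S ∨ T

Try S = False.
The clause (T) is unit, so T = True.
The clause (Q) is unit, so Q = True.
The clause (P) is unit, so P = True.
The clause (¬R) is unit, so R = False.
This assignment satisfies each clause.
A satisfying assignment: P: True,  Q: True,  R: False,  S: False,  T: True.

Yes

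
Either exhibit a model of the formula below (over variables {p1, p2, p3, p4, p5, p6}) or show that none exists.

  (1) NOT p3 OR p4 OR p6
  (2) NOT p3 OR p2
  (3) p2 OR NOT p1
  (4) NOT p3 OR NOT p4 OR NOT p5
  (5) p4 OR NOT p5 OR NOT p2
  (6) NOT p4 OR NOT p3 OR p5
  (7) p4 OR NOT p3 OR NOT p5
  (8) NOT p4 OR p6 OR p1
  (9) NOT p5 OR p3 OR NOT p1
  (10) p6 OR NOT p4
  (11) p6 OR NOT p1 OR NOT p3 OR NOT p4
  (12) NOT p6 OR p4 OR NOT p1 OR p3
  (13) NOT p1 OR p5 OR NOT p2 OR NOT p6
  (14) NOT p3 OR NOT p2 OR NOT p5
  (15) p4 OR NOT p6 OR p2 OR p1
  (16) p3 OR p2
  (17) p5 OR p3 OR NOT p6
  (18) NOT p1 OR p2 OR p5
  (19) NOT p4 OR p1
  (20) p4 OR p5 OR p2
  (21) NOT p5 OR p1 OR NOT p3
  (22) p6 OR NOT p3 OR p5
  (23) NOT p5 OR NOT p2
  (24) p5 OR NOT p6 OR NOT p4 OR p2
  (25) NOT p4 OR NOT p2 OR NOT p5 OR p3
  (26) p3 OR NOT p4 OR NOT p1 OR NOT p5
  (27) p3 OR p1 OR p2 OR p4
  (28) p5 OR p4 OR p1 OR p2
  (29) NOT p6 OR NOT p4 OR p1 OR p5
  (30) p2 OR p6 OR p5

Try p3 = false.
(p2) alone gives p2 = true.
(NOT p5) alone gives p5 = false.
(NOT p6) alone gives p6 = false.
(NOT p4) alone gives p4 = false.
No clause remains; p1 is free.

p1 ↦ false; p2 ↦ true; p3 ↦ false; p4 ↦ false; p5 ↦ false; p6 ↦ false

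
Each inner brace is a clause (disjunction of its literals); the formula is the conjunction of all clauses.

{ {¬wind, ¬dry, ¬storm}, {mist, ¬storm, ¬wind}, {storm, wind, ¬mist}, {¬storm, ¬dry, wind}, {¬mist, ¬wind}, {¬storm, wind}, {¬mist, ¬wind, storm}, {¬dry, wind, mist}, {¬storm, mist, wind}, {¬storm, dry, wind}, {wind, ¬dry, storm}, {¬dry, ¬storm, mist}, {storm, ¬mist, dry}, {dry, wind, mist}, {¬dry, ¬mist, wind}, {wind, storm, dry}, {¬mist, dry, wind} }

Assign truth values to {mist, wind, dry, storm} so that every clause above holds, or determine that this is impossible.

Branch on mist: set mist = False.
Branch on storm: set storm = False.
Branch on dry: set dry = False.
(wind) alone gives wind = True.
This assignment satisfies each clause.

mist ↦ False; wind ↦ True; dry ↦ False; storm ↦ False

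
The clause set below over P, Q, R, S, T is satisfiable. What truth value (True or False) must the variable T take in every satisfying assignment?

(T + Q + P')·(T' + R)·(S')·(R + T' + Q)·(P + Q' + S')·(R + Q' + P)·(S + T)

Suppose T = 0.
The clause (S') is unit, so S = 0.
Now (S) is unsatisfied and unit — conflict.
So every satisfying assignment has T = True.

True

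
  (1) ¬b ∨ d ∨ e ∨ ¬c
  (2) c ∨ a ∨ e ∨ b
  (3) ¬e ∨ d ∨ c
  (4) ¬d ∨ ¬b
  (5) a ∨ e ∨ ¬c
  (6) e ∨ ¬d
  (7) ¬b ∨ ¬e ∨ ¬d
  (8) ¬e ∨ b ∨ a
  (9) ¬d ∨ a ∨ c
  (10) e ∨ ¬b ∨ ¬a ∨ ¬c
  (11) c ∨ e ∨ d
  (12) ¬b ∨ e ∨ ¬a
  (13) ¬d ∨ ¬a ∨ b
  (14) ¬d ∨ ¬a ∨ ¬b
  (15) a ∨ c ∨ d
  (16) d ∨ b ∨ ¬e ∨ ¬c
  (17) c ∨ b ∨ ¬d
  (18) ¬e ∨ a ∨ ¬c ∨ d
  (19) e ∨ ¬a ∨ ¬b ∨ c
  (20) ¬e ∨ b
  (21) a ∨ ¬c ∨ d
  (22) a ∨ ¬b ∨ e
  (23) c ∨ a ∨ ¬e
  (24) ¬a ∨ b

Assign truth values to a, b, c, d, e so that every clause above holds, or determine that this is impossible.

Branch on d: set d = False.
Branch on e: set e = True.
Unit clause (c) forces c = True.
Unit clause (b) forces b = True.
Unit clause (a) forces a = True.
This assignment satisfies each clause.

a=True; b=True; c=True; d=False; e=True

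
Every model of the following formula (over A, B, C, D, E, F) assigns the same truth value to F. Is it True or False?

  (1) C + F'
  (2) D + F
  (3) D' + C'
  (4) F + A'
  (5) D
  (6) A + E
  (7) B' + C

False

Suppose F = 1.
(C) alone gives C = 1.
(D') alone gives D = 0.
Now (D) is unsatisfied and unit — conflict.
So every satisfying assignment has F = False.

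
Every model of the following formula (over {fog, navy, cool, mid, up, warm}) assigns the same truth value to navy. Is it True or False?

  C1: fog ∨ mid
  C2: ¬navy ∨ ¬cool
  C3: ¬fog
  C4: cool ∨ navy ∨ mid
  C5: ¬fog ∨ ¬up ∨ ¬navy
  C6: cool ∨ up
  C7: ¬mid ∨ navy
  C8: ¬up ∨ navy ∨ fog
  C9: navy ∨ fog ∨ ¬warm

True

Suppose navy = False.
(¬fog) alone gives fog = False.
(mid) alone gives mid = True.
Now (¬mid) is unsatisfied and unit — conflict.
So every satisfying assignment has navy = True.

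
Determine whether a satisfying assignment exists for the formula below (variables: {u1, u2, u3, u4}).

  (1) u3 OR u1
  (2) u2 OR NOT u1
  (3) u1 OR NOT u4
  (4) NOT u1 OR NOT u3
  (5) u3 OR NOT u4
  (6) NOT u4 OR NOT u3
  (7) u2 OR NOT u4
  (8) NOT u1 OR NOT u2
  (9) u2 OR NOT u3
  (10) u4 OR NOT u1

Suppose u3 = true.
(NOT u1) alone gives u1 = false.
(NOT u4) alone gives u4 = false.
(u2) alone gives u2 = true.
Every clause now holds.
A satisfying assignment: u1: false; u2: true; u3: true; u4: false.

Yes, satisfiable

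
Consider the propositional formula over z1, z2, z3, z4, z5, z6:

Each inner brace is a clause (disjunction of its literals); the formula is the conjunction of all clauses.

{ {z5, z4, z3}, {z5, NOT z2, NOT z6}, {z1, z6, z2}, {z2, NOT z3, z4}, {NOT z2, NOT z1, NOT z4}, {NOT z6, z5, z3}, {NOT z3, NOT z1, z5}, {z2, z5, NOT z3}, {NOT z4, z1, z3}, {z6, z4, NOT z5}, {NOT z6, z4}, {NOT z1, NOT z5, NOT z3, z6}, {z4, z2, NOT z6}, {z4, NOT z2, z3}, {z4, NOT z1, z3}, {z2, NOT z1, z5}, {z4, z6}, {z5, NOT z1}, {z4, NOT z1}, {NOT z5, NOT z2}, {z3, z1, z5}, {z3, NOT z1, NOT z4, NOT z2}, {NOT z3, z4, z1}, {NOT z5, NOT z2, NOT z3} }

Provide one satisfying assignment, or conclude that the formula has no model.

z1=false, z2=true, z3=true, z4=true, z5=false, z6=false

Branch on z6: set z6 = false.
(z4) alone gives z4 = true.
Branch on z1: set z1 = false.
(z2) alone gives z2 = true.
(z3) alone gives z3 = true.
(NOT z5) alone gives z5 = false.
All clauses are satisfied.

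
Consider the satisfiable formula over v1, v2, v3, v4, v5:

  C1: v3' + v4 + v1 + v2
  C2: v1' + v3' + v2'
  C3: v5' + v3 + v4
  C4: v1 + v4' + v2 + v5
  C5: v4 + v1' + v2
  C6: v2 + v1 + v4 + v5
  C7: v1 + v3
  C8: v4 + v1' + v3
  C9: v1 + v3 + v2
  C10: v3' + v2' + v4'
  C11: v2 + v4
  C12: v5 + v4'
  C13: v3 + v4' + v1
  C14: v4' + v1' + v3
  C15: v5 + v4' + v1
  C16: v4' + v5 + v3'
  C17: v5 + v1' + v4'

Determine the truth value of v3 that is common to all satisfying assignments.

Suppose v3 = 0.
From the singleton clause (v1), v1 = 1.
From the singleton clause (v4), v4 = 1.
But (v4') is also a unit clause — contradiction.
So every satisfying assignment has v3 = True.

True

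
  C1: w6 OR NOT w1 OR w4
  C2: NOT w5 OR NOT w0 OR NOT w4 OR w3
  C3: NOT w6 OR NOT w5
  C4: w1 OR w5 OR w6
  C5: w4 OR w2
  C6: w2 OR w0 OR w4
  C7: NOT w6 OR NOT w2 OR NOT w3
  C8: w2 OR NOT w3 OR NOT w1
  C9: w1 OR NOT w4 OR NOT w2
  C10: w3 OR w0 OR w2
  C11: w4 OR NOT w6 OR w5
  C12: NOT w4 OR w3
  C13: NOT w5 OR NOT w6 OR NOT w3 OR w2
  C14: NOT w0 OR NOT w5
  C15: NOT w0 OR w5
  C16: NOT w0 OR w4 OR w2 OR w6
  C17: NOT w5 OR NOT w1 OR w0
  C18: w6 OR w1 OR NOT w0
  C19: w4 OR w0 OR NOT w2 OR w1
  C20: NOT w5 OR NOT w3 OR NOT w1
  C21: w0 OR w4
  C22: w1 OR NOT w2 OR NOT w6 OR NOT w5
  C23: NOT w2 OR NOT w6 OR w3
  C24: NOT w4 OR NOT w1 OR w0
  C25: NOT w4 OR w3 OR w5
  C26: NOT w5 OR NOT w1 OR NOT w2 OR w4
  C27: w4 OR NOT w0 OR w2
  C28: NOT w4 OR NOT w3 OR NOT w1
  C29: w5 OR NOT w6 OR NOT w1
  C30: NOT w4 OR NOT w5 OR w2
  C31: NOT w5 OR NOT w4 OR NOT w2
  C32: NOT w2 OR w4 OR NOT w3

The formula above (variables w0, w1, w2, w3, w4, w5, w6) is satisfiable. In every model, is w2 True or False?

False

Suppose w2 = true.
Suppose w6 = false.
Suppose w1 = false.
(w5) alone gives w5 = true.
(NOT w4) alone gives w4 = false.
(NOT w0) alone gives w0 = false.
That conflicts with the unit clause (w0).
Undo w1 and try w1 = true.
(w4) alone gives w4 = true.
(w3) alone gives w3 = true.
That conflicts with the unit clause (NOT w3).
Neither w1 = true nor w1 = false works.
Undo w6 and try w6 = true.
(NOT w5) alone gives w5 = false.
(NOT w3) alone gives w3 = false.
That conflicts with the unit clause (w3).
Neither w6 = true nor w6 = false works.
So every satisfying assignment has w2 = False.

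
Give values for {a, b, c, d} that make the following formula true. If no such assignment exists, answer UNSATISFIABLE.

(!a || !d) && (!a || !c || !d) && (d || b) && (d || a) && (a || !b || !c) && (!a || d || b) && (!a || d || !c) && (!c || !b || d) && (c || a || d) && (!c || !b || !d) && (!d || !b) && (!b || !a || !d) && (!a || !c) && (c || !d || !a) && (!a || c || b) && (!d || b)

a=true; b=true; c=false; d=false

Branch on a: set a = true.
From the singleton clause (!d), d = false.
From the singleton clause (b), b = true.
From the singleton clause (!c), c = false.
Every clause now holds.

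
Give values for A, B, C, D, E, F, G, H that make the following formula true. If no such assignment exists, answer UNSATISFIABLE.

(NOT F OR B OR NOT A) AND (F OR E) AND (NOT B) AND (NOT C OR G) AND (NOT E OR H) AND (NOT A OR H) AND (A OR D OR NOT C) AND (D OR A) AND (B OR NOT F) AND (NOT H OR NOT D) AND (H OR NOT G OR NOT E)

(NOT B) alone gives B = false.
(NOT F) alone gives F = false.
(E) alone gives E = true.
(H) alone gives H = true.
(NOT D) alone gives D = false.
(A) alone gives A = true.
Try C = false.
No clause remains; G is free.

A: true,  B: false,  C: false,  D: false,  E: true,  F: false,  G: false,  H: true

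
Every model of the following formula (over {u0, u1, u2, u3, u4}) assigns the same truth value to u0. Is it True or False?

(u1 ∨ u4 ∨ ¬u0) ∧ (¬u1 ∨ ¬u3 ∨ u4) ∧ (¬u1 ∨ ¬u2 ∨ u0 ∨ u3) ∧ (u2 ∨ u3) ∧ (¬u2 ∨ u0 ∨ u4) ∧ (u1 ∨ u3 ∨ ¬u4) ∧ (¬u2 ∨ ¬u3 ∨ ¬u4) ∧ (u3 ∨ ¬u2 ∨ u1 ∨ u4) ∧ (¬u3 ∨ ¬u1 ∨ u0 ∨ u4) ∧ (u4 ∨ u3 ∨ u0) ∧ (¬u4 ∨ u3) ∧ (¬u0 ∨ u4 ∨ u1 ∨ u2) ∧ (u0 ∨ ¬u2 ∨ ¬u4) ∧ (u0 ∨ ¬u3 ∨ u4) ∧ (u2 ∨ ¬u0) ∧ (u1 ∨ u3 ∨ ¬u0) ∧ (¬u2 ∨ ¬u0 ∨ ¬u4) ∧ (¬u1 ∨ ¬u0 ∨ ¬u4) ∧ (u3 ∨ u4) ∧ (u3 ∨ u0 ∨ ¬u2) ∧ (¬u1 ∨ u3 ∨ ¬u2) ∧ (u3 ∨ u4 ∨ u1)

Suppose u0 = True.
Unit clause (u2) forces u2 = True.
Unit clause (¬u4) forces u4 = False.
Unit clause (u1) forces u1 = True.
Unit clause (¬u3) forces u3 = False.
But (u3) is also a unit clause — contradiction.
So every satisfying assignment has u0 = False.

False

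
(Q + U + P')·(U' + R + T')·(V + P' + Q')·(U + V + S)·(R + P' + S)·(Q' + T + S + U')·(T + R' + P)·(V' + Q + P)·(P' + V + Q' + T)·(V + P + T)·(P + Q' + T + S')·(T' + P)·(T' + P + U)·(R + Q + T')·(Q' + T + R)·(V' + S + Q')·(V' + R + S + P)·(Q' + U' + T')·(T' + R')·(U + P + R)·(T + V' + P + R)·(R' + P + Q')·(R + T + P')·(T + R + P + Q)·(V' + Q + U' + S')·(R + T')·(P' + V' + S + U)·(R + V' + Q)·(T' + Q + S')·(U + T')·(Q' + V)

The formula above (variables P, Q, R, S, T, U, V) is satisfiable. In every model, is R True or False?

True

Suppose R = 0.
From the singleton clause (T'), T = 0.
From the singleton clause (Q'), Q = 0.
From the singleton clause (P'), P = 0.
That conflicts with the unit clause (P).
So every satisfying assignment has R = True.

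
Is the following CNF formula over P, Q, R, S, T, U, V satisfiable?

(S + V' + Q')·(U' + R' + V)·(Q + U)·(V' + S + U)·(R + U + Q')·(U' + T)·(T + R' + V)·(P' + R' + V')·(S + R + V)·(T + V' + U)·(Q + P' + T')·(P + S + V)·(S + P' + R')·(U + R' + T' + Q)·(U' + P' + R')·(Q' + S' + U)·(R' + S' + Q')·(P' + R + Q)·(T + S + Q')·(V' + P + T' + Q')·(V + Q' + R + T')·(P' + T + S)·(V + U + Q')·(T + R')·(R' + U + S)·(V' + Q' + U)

Yes

Try Q = 0.
Unit clause (U) forces U = 1.
Unit clause (T) forces T = 1.
Unit clause (P') forces P = 0.
Try R = 1.
Unit clause (V) forces V = 1.
All clauses hold; S can take either value.
A satisfying assignment: P: 0; Q: 0; R: 1; S: 0; T: 1; U: 1; V: 1.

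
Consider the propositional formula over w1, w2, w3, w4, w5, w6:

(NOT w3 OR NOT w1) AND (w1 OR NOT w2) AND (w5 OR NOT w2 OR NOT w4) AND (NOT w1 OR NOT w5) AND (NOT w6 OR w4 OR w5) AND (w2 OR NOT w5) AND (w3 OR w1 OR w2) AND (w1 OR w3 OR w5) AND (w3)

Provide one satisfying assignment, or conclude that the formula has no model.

w1: false; w2: false; w3: true; w4: true; w5: false; w6: false

Unit clause (w3) forces w3 = true.
Unit clause (NOT w1) forces w1 = false.
Unit clause (NOT w2) forces w2 = false.
Unit clause (NOT w5) forces w5 = false.
Branch on w6: set w6 = false.
No clause remains; w4 is free.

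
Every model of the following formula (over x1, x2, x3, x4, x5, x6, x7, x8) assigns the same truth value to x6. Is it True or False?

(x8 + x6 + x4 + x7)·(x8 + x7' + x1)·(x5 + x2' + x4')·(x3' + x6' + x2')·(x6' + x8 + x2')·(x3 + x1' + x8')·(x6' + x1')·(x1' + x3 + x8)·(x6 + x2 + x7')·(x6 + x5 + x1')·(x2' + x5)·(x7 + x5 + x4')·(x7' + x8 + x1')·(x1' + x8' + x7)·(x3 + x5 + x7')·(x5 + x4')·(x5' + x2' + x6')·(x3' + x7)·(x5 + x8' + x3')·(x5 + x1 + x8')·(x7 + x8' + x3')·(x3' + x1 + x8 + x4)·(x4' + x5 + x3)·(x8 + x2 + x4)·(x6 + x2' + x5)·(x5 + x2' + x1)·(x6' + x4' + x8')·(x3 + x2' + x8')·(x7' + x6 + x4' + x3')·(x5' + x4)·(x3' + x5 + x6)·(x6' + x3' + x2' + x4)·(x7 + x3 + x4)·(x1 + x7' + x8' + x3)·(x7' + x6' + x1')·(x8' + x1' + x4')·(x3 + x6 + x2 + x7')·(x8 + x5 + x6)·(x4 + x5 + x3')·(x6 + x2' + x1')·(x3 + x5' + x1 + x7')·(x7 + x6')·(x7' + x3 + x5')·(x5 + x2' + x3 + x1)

False

Suppose x6 = 1.
From the singleton clause (x1'), x1 = 0.
From the singleton clause (x7), x7 = 1.
From the singleton clause (x8), x8 = 1.
From the singleton clause (x5), x5 = 1.
From the singleton clause (x2'), x2 = 0.
From the singleton clause (x4'), x4 = 0.
Now (x4) is unsatisfied and unit — conflict.
So every satisfying assignment has x6 = False.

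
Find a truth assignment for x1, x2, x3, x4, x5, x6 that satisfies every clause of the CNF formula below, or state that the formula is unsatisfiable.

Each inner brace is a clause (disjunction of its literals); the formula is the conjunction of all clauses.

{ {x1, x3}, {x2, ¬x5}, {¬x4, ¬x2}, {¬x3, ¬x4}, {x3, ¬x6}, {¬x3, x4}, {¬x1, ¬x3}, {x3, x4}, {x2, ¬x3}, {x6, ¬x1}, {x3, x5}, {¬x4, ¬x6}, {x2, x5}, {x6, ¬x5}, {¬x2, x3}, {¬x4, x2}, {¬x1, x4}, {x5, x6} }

Suppose x1 = True.
Unit clause (¬x3) forces x3 = False.
Unit clause (¬x6) forces x6 = False.
That conflicts with the unit clause (x6).
So x1 must be the other value — set x1 = False.
Unit clause (x3) forces x3 = True.
Unit clause (¬x4) forces x4 = False.
That conflicts with the unit clause (x4).
Both values of x1 lead to a conflict.

UNSATISFIABLE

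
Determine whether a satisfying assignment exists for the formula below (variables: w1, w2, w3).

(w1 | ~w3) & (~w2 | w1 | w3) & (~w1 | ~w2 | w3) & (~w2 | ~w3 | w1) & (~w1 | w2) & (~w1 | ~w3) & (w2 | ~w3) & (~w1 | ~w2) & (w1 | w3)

Branch on w1: set w1 = 1.
(w2) alone gives w2 = 1.
Now (~w2) is unsatisfied and unit — conflict.
So w1 must be the other value — set w1 = 0.
(~w3) alone gives w3 = 0.
Now (w3) is unsatisfied and unit — conflict.
Either choice for w1 ends in contradiction.
No assignment satisfies every clause.

Unsatisfiable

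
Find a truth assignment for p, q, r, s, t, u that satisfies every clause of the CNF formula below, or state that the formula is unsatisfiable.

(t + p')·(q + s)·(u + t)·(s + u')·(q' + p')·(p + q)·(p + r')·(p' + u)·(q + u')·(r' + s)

p: 0, q: 1, r: 0, s: 1, t: 1, u: 1

Try t = 1.
Try q = 1.
The clause (p') is unit, so p = 0.
The clause (r') is unit, so r = 0.
Try s = 1.
Every clause is now satisfied; u is unconstrained.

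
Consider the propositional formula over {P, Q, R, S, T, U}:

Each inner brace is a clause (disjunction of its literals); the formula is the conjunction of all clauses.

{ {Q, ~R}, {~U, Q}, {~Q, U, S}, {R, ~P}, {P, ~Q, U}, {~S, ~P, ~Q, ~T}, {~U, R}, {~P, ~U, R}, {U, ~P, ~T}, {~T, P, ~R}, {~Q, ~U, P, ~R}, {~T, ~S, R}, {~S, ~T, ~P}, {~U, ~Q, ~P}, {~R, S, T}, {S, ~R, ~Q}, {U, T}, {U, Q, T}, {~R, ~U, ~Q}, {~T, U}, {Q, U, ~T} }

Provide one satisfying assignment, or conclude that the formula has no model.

Branch on Q: set Q = 1.
Branch on U: set U = 1.
The clause (R) is unit, so R = 1.
But (~R) is also a unit clause — contradiction.
So U must be the other value — set U = 0.
The clause (S) is unit, so S = 1.
The clause (P) is unit, so P = 1.
The clause (R) is unit, so R = 1.
The clause (~T) is unit, so T = 0.
But (T) is also a unit clause — contradiction.
Either choice for U ends in contradiction.
So Q must be the other value — set Q = 0.
The clause (~R) is unit, so R = 0.
The clause (~U) is unit, so U = 0.
The clause (~P) is unit, so P = 0.
The clause (T) is unit, so T = 1.
But (~T) is also a unit clause — contradiction.
Either choice for Q ends in contradiction.

UNSATISFIABLE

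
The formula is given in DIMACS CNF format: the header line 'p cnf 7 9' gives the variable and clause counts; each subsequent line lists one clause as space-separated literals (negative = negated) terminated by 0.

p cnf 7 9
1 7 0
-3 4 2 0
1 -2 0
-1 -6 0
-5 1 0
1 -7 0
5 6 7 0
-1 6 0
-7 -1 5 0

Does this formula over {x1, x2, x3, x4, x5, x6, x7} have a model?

Try x1 = True.
From the singleton clause (¬x6), x6 = False.
But (x6) is also a unit clause — contradiction.
Undo x1 and try x1 = False.
From the singleton clause (x7), x7 = True.
But (¬x7) is also a unit clause — contradiction.
Neither x1 = True nor x1 = False works.
No assignment satisfies every clause.

No, unsatisfiable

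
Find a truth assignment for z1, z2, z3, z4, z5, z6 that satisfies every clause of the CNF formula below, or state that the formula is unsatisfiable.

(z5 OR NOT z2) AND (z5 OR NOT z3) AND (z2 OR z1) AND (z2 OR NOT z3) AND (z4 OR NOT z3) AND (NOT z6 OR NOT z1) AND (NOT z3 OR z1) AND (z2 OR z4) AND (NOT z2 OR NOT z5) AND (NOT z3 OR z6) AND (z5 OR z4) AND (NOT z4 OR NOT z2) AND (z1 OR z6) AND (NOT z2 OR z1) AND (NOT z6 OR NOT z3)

z1=true,  z2=false,  z3=false,  z4=true,  z5=false,  z6=false

Branch on z5: set z5 = false.
(NOT z2) alone gives z2 = false.
(NOT z3) alone gives z3 = false.
(z1) alone gives z1 = true.
(NOT z6) alone gives z6 = false.
(z4) alone gives z4 = true.
This assignment satisfies each clause.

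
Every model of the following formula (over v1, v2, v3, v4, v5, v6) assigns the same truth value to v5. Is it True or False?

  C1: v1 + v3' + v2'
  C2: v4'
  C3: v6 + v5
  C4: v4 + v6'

True

Suppose v5 = 0.
Unit clause (v4') forces v4 = 0.
Unit clause (v6) forces v6 = 1.
That conflicts with the unit clause (v6').
So every satisfying assignment has v5 = True.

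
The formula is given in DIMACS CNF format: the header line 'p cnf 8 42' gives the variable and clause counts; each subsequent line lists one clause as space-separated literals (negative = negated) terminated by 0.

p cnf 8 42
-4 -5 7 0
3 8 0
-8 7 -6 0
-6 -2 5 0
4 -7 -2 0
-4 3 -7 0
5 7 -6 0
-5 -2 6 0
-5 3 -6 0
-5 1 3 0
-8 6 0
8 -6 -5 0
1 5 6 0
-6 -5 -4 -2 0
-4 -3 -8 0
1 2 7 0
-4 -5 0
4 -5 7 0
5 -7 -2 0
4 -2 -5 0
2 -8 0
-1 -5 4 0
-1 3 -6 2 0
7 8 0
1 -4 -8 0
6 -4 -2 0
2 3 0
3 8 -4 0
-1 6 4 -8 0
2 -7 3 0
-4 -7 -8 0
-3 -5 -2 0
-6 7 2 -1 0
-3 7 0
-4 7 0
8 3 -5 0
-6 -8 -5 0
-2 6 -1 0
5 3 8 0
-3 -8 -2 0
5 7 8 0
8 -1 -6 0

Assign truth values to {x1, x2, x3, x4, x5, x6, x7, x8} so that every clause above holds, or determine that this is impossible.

x1 ↦ False; x2 ↦ False; x3 ↦ True; x4 ↦ False; x5 ↦ True; x6 ↦ False; x7 ↦ True; x8 ↦ False

Suppose x3 = True.
From the singleton clause (x7), x7 = True.
Suppose x4 = False.
From the singleton clause (¬x2), x2 = False.
From the singleton clause (¬x8), x8 = False.
Suppose x6 = False.
Suppose x1 = False.
From the singleton clause (x5), x5 = True.
This assignment satisfies each clause.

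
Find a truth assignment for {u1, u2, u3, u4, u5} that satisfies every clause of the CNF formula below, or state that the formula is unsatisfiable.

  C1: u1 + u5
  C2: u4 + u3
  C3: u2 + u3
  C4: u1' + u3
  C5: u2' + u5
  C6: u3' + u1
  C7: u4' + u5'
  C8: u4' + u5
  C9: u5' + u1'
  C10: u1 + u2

u1=1, u2=0, u3=1, u4=0, u5=0

Case u1 = 1:
(u3) alone gives u3 = 1.
(u5') alone gives u5 = 0.
(u2') alone gives u2 = 0.
(u4') alone gives u4 = 0.
All clauses are satisfied.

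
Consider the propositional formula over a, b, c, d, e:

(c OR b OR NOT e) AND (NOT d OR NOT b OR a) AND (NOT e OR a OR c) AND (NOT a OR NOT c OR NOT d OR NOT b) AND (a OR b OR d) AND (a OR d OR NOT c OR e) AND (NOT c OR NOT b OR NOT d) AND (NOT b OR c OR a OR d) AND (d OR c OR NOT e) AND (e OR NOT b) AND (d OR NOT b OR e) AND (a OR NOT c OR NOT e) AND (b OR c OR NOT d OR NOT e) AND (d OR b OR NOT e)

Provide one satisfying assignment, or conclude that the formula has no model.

Try e = true.
Try c = true.
The clause (a) is unit, so a = true.
Try d = false.
The clause (b) is unit, so b = true.
Every clause now holds.

a: true, b: true, c: true, d: false, e: true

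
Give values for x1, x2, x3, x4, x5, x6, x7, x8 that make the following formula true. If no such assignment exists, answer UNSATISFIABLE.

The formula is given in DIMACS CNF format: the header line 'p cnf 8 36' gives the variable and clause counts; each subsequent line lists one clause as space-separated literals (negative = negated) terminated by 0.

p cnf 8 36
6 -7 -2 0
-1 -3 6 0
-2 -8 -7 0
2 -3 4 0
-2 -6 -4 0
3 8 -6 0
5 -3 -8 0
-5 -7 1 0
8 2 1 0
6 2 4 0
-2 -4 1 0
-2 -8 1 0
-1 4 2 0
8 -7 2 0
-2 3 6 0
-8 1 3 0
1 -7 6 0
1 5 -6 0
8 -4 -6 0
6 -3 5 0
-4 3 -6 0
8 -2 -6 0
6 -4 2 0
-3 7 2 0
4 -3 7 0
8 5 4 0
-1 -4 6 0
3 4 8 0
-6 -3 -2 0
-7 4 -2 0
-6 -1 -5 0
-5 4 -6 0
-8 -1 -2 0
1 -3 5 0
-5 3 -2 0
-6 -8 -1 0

UNSATISFIABLE

Case x6 = True:
Case x2 = False:
Case x3 = False:
The clause (x8) is unit, so x8 = True.
The clause (x1) is unit, so x1 = True.
But (¬x1) is also a unit clause — contradiction.
So x3 must be the other value — set x3 = True.
The clause (x4) is unit, so x4 = True.
The clause (x8) is unit, so x8 = True.
The clause (x5) is unit, so x5 = True.
The clause (x7) is unit, so x7 = True.
The clause (x1) is unit, so x1 = True.
But (¬x1) is also a unit clause — contradiction.
Either choice for x3 ends in contradiction.
So x2 must be the other value — set x2 = True.
The clause (¬x4) is unit, so x4 = False.
The clause (x8) is unit, so x8 = True.
The clause (¬x7) is unit, so x7 = False.
The clause (x1) is unit, so x1 = True.
But (¬x1) is also a unit clause — contradiction.
Either choice for x2 ends in contradiction.
So x6 must be the other value — set x6 = False.
Case x7 = False:
Case x1 = False:
Case x8 = True:
The clause (¬x2) is unit, so x2 = False.
The clause (x4) is unit, so x4 = True.
But (¬x4) is also a unit clause — contradiction.
So x8 must be the other value — set x8 = False.
The clause (x2) is unit, so x2 = True.
The clause (¬x4) is unit, so x4 = False.
The clause (x3) is unit, so x3 = True.
But (¬x3) is also a unit clause — contradiction.
Either choice for x8 ends in contradiction.
So x1 must be the other value — set x1 = True.
The clause (¬x3) is unit, so x3 = False.
The clause (¬x2) is unit, so x2 = False.
The clause (x4) is unit, so x4 = True.
But (¬x4) is also a unit clause — contradiction.
Either choice for x1 ends in contradiction.
So x7 must be the other value — set x7 = True.
The clause (¬x2) is unit, so x2 = False.
The clause (x4) is unit, so x4 = True.
But (¬x4) is also a unit clause — contradiction.
Either choice for x7 ends in contradiction.
Either choice for x6 ends in contradiction.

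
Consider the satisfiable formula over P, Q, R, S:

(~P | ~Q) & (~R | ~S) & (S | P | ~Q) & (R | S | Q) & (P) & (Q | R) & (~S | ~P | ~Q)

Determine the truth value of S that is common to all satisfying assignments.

Suppose S = 1.
Unit clause (~R) forces R = 0.
Unit clause (P) forces P = 1.
Unit clause (~Q) forces Q = 0.
But (Q) is also a unit clause — contradiction.
So every satisfying assignment has S = False.

False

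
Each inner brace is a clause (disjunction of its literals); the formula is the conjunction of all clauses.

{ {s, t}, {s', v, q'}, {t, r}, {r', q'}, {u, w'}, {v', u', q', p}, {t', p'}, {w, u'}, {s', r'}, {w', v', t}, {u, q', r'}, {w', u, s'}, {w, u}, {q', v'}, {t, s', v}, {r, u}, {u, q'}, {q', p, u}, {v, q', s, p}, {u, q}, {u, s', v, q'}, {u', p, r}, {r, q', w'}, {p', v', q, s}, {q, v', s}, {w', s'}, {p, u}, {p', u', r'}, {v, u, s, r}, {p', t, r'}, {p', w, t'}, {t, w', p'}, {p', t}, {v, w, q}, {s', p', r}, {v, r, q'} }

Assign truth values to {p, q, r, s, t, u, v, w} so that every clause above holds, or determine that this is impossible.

p: 0,  q: 0,  r: 1,  s: 0,  t: 1,  u: 1,  v: 0,  w: 1

Branch on s: set s = 0.
The clause (t) is unit, so t = 1.
The clause (p') is unit, so p = 0.
The clause (u) is unit, so u = 1.
The clause (w) is unit, so w = 1.
The clause (r) is unit, so r = 1.
The clause (q') is unit, so q = 0.
The clause (v') is unit, so v = 0.
This assignment satisfies each clause.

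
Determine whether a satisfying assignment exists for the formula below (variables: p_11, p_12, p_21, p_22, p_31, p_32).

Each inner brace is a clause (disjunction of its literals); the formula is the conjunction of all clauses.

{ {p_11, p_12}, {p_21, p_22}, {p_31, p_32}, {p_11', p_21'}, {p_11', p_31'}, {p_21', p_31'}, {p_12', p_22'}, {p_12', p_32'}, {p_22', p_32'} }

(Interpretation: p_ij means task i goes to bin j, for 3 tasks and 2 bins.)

No

Suppose p_11 = 1.
From the singleton clause (p_21'), p_21 = 0.
From the singleton clause (p_22), p_22 = 1.
From the singleton clause (p_31'), p_31 = 0.
From the singleton clause (p_32), p_32 = 1.
That conflicts with the unit clause (p_32').
Backtrack on p_11: now try p_11 = 0.
From the singleton clause (p_12), p_12 = 1.
From the singleton clause (p_22'), p_22 = 0.
From the singleton clause (p_21), p_21 = 1.
From the singleton clause (p_31'), p_31 = 0.
From the singleton clause (p_32), p_32 = 1.
That conflicts with the unit clause (p_32').
Both values of p_11 lead to a conflict.
No assignment satisfies every clause.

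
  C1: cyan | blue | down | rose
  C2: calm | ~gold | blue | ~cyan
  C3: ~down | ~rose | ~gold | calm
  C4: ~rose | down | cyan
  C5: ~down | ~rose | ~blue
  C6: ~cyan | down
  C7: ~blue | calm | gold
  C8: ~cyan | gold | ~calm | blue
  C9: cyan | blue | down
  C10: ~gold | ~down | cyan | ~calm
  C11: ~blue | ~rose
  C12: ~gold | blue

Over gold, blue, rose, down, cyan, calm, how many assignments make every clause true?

14

There are 2^6 = 64 truth assignments over (gold, blue, rose, down, cyan, calm).
Split on calm. With calm = 1, the clauses containing calm are satisfied and ~calm drops from the rest; 7 of the 2^5 = 32 assignments to the other variables satisfy what remains.
With calm = 0, by the same count on the reduced clause set, 7 assignments work.
(One model: gold=F, blue=F, rose=F, down=T, cyan=F, calm=F.)
Total: 7 + 7 = 14.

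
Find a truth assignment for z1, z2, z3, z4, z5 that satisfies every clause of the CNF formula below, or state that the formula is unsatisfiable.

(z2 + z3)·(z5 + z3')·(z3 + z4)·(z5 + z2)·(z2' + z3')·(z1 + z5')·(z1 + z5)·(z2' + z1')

z1 ↦ 1, z2 ↦ 0, z3 ↦ 1, z4 ↦ 1, z5 ↦ 1

Try z2 = 0.
(z3) alone gives z3 = 1.
(z5) alone gives z5 = 1.
(z1) alone gives z1 = 1.
Every clause is now satisfied; z4 is unconstrained.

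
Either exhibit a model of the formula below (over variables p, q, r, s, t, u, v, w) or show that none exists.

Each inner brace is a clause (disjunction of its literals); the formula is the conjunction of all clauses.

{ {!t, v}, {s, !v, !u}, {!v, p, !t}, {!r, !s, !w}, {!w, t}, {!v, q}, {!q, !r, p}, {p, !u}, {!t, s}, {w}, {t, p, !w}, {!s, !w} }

Unit clause (w) forces w = true.
Unit clause (t) forces t = true.
Unit clause (v) forces v = true.
Unit clause (p) forces p = true.
Unit clause (q) forces q = true.
Unit clause (s) forces s = true.
That conflicts with the unit clause (!s).

UNSATISFIABLE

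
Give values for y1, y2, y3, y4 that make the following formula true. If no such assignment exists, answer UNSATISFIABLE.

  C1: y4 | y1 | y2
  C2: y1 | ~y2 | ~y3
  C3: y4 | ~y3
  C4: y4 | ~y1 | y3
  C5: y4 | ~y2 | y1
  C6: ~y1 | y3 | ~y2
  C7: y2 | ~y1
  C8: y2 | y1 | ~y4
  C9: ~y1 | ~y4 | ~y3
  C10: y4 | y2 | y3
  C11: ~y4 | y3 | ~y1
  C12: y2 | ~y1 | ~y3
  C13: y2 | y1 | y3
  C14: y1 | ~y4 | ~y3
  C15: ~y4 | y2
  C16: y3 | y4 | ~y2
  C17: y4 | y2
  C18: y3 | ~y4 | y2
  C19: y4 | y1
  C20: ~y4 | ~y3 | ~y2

Suppose y4 = 1.
Unit clause (y2) forces y2 = 1.
Unit clause (~y3) forces y3 = 0.
Unit clause (~y1) forces y1 = 0.
All clauses are satisfied.

y1=0, y2=1, y3=0, y4=1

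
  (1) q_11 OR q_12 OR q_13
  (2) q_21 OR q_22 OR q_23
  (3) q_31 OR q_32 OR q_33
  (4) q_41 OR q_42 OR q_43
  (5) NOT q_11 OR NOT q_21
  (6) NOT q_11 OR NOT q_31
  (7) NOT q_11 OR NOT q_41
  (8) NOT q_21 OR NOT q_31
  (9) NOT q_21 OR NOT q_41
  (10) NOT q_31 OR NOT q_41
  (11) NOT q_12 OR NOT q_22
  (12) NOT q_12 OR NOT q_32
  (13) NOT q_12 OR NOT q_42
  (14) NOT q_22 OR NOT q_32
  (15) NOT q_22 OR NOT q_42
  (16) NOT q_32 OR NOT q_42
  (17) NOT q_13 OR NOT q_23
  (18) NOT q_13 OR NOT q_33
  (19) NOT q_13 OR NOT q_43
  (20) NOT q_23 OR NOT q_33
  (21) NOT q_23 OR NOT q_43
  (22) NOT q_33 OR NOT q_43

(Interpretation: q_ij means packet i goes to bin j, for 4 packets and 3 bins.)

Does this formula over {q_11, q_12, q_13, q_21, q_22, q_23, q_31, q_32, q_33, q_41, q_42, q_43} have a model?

Try q_11 = false.
Try q_12 = true.
Unit clause (NOT q_22) forces q_22 = false.
Unit clause (NOT q_32) forces q_32 = false.
Unit clause (NOT q_42) forces q_42 = false.
Try q_21 = true.
Unit clause (NOT q_31) forces q_31 = false.
Unit clause (q_33) forces q_33 = true.
Unit clause (NOT q_41) forces q_41 = false.
Unit clause (q_43) forces q_43 = true.
But (NOT q_43) is also a unit clause — contradiction.
That branch fails; take q_21 = false instead.
Unit clause (q_23) forces q_23 = true.
Unit clause (NOT q_13) forces q_13 = false.
Unit clause (NOT q_33) forces q_33 = false.
Unit clause (q_31) forces q_31 = true.
Unit clause (NOT q_41) forces q_41 = false.
Unit clause (q_43) forces q_43 = true.
But (NOT q_43) is also a unit clause — contradiction.
Both values of q_21 lead to a conflict.
That branch fails; take q_12 = false instead.
Unit clause (q_13) forces q_13 = true.
Unit clause (NOT q_23) forces q_23 = false.
Unit clause (NOT q_33) forces q_33 = false.
Unit clause (NOT q_43) forces q_43 = false.
Try q_21 = true.
Unit clause (NOT q_31) forces q_31 = false.
Unit clause (q_32) forces q_32 = true.
Unit clause (NOT q_41) forces q_41 = false.
Unit clause (q_42) forces q_42 = true.
But (NOT q_42) is also a unit clause — contradiction.
That branch fails; take q_21 = false instead.
Unit clause (q_22) forces q_22 = true.
Unit clause (NOT q_32) forces q_32 = false.
Unit clause (q_31) forces q_31 = true.
Unit clause (NOT q_41) forces q_41 = false.
Unit clause (q_42) forces q_42 = true.
But (NOT q_42) is also a unit clause — contradiction.
Both values of q_21 lead to a conflict.
Both values of q_12 lead to a conflict.
That branch fails; take q_11 = true instead.
Unit clause (NOT q_21) forces q_21 = false.
Unit clause (NOT q_31) forces q_31 = false.
Unit clause (NOT q_41) forces q_41 = false.
Try q_22 = true.
Unit clause (NOT q_12) forces q_12 = false.
Unit clause (NOT q_32) forces q_32 = false.
Unit clause (q_33) forces q_33 = true.
Unit clause (NOT q_42) forces q_42 = false.
Unit clause (q_43) forces q_43 = true.
But (NOT q_43) is also a unit clause — contradiction.
That branch fails; take q_22 = false instead.
Unit clause (q_23) forces q_23 = true.
Unit clause (NOT q_13) forces q_13 = false.
Unit clause (NOT q_33) forces q_33 = false.
Unit clause (q_32) forces q_32 = true.
Unit clause (NOT q_12) forces q_12 = false.
Unit clause (NOT q_42) forces q_42 = false.
Unit clause (q_43) forces q_43 = true.
But (NOT q_43) is also a unit clause — contradiction.
Both values of q_22 lead to a conflict.
Both values of q_11 lead to a conflict.
No assignment satisfies every clause.

No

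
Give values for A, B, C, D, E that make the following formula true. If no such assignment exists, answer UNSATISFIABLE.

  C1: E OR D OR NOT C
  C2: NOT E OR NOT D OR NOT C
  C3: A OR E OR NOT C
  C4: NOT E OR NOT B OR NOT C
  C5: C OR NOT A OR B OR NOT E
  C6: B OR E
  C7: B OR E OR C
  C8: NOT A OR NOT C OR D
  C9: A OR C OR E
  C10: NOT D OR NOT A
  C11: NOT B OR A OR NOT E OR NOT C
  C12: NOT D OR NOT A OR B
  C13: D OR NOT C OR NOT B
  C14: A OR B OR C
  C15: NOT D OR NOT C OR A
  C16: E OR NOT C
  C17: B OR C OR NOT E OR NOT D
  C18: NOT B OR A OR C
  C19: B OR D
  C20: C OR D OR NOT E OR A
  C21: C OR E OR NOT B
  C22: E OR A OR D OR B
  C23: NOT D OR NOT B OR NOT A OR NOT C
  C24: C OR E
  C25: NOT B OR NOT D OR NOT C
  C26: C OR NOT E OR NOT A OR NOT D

A=true,  B=true,  C=false,  D=false,  E=true

Try B = true.
Try E = true.
(NOT C) alone gives C = false.
(A) alone gives A = true.
(NOT D) alone gives D = false.
All clauses are satisfied.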